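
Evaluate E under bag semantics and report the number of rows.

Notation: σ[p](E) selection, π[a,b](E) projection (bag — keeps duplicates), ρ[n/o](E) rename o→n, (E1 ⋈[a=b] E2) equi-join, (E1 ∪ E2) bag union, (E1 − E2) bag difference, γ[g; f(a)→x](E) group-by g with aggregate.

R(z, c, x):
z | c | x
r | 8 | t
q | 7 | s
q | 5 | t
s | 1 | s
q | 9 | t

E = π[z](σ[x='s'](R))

Per-node cardinality:
  R → 5
  σ[x='s'](R) → 2
  π[z](σ[x='s'](R)) → 2

|E| = 2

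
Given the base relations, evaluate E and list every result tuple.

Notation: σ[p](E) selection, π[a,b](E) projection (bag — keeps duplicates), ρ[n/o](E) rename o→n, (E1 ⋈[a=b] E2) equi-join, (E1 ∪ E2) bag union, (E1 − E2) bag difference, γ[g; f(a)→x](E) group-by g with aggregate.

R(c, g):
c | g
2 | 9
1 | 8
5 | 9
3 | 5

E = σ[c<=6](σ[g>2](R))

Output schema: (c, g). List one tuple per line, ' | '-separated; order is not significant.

Stepwise |·|:
  R → 4
  σ[g>2](R) → 4
  σ[c<=6](σ[g>2](R)) → 4

== RESULT ==
c | g
1 | 8
2 | 9
3 | 5
5 | 9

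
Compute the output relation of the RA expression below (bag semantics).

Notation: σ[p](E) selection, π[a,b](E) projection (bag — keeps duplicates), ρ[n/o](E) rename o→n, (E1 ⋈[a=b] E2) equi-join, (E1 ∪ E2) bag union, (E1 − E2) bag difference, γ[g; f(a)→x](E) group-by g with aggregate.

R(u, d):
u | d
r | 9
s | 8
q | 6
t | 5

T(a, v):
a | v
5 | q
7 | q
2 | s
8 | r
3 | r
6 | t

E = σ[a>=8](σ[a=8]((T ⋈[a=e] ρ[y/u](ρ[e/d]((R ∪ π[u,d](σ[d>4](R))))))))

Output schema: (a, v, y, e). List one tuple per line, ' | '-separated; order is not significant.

Subexpression sizes:
  T → 6
  R → 4
  R → 4
  σ[d>4](R) → 4
  π[u,d](σ[d>4](R)) → 4
  (R ∪ π[u,d](σ[d>4](R))) → 8
  ρ[e/d]((R ∪ π[u,d](σ[d>4](R)))) → 8
  ρ[y/u](ρ[e/d]((R ∪ π[u,d](σ[d>4](R))))) → 8
  (T ⋈[a=e] ρ[y/u](ρ[e/d]((R ∪ π[u,d](σ[d>4](R)))))) → 6
  σ[a=8]((T ⋈[a=e] ρ[y/u](ρ[e/d]((R ∪ π[u,d](σ[d>4](R))))))) → 2
  σ[a>=8](σ[a=8]((T ⋈[a=e] ρ[y/u](ρ[e/d]((R ∪ π[u,d](σ[d>4](R)))))))) → 2

== RESULT ==
a | v | y | e
8 | r | s | 8
8 | r | s | 8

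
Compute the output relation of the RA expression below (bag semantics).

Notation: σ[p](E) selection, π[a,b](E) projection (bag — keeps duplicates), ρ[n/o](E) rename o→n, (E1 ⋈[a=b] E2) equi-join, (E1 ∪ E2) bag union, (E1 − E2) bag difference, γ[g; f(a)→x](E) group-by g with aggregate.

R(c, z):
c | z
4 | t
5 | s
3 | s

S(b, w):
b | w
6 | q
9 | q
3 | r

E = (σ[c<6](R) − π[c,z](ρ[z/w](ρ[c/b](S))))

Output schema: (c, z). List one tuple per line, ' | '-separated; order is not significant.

Subexpression sizes:
  R → 3
  σ[c<6](R) → 3
  S → 3
  ρ[c/b](S) → 3
  ρ[z/w](ρ[c/b](S)) → 3
  π[c,z](ρ[z/w](ρ[c/b](S))) → 3
  (σ[c<6](R) − π[c,z](ρ[z/w](ρ[c/b](S)))) → 3

== RESULT ==
c | z
3 | s
4 | t
5 | s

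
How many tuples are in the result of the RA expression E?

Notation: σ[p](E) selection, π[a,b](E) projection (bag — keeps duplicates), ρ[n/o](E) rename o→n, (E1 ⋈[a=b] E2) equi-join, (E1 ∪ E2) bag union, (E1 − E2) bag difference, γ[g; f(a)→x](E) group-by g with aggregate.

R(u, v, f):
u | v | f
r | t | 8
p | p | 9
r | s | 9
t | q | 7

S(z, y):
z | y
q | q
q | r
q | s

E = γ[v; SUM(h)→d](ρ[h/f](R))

Stepwise |·|:
  R → 4
  ρ[h/f](R) → 4
  γ[v; SUM(h)→d](ρ[h/f](R)) → 4

|E| = 4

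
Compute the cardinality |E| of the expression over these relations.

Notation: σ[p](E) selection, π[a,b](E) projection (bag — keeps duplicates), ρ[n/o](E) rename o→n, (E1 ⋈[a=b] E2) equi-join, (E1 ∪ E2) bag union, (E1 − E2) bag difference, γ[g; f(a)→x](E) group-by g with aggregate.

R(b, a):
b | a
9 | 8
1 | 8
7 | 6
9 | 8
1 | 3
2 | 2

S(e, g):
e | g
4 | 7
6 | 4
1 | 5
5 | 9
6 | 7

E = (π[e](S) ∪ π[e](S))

Subexpression sizes:
  S → 5
  π[e](S) → 5
  S → 5
  π[e](S) → 5
  (π[e](S) ∪ π[e](S)) → 10

|E| = 10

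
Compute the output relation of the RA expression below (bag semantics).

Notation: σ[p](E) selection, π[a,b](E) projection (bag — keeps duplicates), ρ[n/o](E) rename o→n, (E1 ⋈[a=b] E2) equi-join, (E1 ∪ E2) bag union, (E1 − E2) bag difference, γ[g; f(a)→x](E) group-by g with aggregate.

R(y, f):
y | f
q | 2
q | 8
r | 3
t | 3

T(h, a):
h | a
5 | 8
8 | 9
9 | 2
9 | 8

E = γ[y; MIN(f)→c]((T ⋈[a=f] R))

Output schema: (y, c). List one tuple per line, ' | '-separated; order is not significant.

Per-node cardinality:
  T → 4
  R → 4
  (T ⋈[a=f] R) → 3
  γ[y; MIN(f)→c]((T ⋈[a=f] R)) → 1

== RESULT ==
y | c
q | 2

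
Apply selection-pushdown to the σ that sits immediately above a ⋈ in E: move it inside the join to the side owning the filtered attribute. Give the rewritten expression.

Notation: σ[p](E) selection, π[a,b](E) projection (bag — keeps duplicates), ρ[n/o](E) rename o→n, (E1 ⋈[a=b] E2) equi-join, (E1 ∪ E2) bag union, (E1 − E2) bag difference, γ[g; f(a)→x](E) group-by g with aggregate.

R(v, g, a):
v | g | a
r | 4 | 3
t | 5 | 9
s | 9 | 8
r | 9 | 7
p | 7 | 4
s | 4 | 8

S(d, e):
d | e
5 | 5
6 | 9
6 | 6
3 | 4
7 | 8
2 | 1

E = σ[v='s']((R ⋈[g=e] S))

σ filters on v, owned by the left side.
E' = (σ[v='s'](R) ⋈[g=e] S)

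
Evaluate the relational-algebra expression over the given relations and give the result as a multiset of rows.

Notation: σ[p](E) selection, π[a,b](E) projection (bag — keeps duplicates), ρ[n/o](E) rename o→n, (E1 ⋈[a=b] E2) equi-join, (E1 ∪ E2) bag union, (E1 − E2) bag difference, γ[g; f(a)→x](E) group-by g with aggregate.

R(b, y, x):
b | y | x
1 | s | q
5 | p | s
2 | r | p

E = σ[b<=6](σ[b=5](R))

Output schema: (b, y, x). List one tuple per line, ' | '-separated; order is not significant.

Subexpression sizes:
  R → 3
  σ[b=5](R) → 1
  σ[b<=6](σ[b=5](R)) → 1

== RESULT ==
b | y | x
5 | p | s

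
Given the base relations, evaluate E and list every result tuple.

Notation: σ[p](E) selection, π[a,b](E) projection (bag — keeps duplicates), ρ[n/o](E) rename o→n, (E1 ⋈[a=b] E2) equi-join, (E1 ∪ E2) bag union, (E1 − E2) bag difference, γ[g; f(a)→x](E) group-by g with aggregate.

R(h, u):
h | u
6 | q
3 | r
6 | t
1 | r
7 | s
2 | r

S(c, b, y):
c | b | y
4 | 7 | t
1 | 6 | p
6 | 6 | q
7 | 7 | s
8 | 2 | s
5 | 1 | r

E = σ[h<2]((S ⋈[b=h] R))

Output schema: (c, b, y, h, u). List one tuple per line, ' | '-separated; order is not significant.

Subexpression sizes:
  S → 6
  R → 6
  (S ⋈[b=h] R) → 8
  σ[h<2]((S ⋈[b=h] R)) → 1

== RESULT ==
c | b | y | h | u
5 | 1 | r | 1 | r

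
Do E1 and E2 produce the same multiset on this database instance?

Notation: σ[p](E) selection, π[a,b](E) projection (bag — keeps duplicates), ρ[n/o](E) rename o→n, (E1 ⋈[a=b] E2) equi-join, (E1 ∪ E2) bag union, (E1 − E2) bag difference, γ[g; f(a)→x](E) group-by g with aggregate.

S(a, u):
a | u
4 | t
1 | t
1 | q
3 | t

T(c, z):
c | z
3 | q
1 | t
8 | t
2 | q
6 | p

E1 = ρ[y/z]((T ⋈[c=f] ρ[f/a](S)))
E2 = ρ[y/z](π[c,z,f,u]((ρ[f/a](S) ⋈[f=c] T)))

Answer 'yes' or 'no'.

E1 stepwise |·|:
  T → 5
  S → 4
  ρ[f/a](S) → 4
  (T ⋈[c=f] ρ[f/a](S)) → 3
  ρ[y/z]((T ⋈[c=f] ρ[f/a](S))) → 3
E2 stepwise |·|:
  S → 4
  ρ[f/a](S) → 4
  T → 5
  (ρ[f/a](S) ⋈[f=c] T) → 3
  π[c,z,f,u]((ρ[f/a](S) ⋈[f=c] T)) → 3
  ρ[y/z](π[c,z,f,u]((ρ[f/a](S) ⋈[f=c] T))) → 3

E1 and E2 produce the same multiset:
c | y | f | u
1 | t | 1 | q
1 | t | 1 | t
3 | q | 3 | t

yes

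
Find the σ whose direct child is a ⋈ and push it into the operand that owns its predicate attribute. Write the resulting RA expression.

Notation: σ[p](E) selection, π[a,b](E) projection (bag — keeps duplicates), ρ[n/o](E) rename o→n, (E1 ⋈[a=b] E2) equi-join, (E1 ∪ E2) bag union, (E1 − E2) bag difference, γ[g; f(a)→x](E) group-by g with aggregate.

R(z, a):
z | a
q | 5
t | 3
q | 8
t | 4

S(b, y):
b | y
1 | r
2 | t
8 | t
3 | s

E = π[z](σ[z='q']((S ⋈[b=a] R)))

σ filters on z, owned by the right side.
E' = π[z]((S ⋈[b=a] σ[z='q'](R)))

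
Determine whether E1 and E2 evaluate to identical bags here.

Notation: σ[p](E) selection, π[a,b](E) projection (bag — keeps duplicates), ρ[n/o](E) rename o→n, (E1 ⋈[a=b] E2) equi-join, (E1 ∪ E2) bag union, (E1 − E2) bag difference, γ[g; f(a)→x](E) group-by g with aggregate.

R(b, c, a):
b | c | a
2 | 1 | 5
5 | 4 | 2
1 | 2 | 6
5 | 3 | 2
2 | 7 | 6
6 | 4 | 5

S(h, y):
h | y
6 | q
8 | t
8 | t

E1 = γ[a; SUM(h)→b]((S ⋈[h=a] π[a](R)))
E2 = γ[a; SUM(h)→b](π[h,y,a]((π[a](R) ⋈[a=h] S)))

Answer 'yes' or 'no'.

E1 stepwise |·|:
  S → 3
  R → 6
  π[a](R) → 6
  (S ⋈[h=a] π[a](R)) → 2
  γ[a; SUM(h)→b]((S ⋈[h=a] π[a](R))) → 1
E2 stepwise |·|:
  R → 6
  π[a](R) → 6
  S → 3
  (π[a](R) ⋈[a=h] S) → 2
  π[h,y,a]((π[a](R) ⋈[a=h] S)) → 2
  γ[a; SUM(h)→b](π[h,y,a]((π[a](R) ⋈[a=h] S))) → 1

E1 and E2 produce the same multiset:
a | b
6 | 12

yes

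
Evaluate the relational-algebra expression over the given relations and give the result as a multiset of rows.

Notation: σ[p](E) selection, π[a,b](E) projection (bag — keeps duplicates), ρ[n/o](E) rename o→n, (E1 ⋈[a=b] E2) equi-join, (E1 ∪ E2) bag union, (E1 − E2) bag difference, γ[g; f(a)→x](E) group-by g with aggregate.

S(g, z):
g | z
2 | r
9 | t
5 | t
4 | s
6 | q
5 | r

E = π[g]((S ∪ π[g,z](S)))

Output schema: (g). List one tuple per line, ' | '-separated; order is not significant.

Stepwise |·|:
  S → 6
  S → 6
  π[g,z](S) → 6
  (S ∪ π[g,z](S)) → 12
  π[g]((S ∪ π[g,z](S))) → 12

== RESULT ==
g
2
2
4
4
5
5
5
5
6
6
9
9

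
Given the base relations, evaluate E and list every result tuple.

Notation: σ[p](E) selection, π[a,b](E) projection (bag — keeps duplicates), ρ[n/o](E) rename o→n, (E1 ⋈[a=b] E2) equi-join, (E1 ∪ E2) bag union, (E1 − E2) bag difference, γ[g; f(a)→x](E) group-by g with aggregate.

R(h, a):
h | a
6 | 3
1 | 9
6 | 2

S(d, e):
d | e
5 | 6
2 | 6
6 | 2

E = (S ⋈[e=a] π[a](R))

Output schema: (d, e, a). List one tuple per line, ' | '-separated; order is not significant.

Per-node cardinality:
  S → 3
  R → 3
  π[a](R) → 3
  (S ⋈[e=a] π[a](R)) → 1

== RESULT ==
d | e | a
6 | 2 | 2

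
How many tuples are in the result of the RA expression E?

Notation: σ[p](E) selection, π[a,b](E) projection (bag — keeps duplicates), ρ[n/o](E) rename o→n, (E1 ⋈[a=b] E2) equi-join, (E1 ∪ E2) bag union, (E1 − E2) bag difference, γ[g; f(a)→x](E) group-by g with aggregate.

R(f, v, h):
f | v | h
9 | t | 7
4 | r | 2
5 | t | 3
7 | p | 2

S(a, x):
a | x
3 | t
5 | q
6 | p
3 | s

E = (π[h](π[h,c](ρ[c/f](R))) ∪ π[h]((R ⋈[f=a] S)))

Subexpression sizes:
  R → 4
  ρ[c/f](R) → 4
  π[h,c](ρ[c/f](R)) → 4
  π[h](π[h,c](ρ[c/f](R))) → 4
  R → 4
  S → 4
  (R ⋈[f=a] S) → 1
  π[h]((R ⋈[f=a] S)) → 1
  (π[h](π[h,c](ρ[c/f](R))) ∪ π[h]((R ⋈[f=a] S))) → 5

|E| = 5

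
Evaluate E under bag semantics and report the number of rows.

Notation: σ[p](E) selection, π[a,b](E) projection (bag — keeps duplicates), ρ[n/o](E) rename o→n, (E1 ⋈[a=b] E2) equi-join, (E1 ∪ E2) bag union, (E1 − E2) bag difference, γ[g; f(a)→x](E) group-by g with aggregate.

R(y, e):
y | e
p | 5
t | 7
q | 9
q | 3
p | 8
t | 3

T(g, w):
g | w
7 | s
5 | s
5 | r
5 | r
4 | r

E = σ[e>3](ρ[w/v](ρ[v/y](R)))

Row counts bottom-up:
  R → 6
  ρ[v/y](R) → 6
  ρ[w/v](ρ[v/y](R)) → 6
  σ[e>3](ρ[w/v](ρ[v/y](R))) → 4

|E| = 4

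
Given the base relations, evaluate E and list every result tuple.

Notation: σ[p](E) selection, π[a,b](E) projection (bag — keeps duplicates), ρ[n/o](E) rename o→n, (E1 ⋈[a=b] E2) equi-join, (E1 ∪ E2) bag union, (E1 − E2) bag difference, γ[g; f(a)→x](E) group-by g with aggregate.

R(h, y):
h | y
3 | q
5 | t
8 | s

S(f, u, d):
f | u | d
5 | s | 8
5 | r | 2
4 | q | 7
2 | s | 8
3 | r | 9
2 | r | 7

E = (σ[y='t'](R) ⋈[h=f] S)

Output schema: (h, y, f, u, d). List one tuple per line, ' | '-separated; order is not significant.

Stepwise |·|:
  R → 3
  σ[y='t'](R) → 1
  S → 6
  (σ[y='t'](R) ⋈[h=f] S) → 2

== RESULT ==
h | y | f | u | d
5 | t | 5 | r | 2
5 | t | 5 | s | 8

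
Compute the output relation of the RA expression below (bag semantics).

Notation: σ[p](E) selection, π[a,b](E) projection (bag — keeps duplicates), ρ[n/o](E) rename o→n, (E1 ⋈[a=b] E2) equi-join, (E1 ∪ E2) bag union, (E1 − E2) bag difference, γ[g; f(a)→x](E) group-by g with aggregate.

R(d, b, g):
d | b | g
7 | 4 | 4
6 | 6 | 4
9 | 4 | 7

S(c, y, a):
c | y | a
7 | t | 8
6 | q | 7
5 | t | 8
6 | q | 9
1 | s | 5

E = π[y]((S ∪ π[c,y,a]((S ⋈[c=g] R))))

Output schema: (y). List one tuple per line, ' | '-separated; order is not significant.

Subexpression sizes:
  S → 5
  S → 5
  R → 3
  (S ⋈[c=g] R) → 1
  π[c,y,a]((S ⋈[c=g] R)) → 1
  (S ∪ π[c,y,a]((S ⋈[c=g] R))) → 6
  π[y]((S ∪ π[c,y,a]((S ⋈[c=g] R)))) → 6

== RESULT ==
y
q
q
s
t
t
t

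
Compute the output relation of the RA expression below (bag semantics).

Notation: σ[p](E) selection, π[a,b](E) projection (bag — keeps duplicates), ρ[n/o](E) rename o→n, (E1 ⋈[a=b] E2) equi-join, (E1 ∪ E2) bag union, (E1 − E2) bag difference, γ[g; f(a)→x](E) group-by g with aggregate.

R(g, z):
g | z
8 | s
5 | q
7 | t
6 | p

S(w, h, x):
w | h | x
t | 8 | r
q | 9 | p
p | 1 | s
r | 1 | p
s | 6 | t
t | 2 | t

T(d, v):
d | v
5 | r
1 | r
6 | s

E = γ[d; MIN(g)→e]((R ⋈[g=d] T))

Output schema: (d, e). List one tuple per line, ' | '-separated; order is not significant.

Per-node cardinality:
  R → 4
  T → 3
  (R ⋈[g=d] T) → 2
  γ[d; MIN(g)→e]((R ⋈[g=d] T)) → 2

== RESULT ==
d | e
5 | 5
6 | 6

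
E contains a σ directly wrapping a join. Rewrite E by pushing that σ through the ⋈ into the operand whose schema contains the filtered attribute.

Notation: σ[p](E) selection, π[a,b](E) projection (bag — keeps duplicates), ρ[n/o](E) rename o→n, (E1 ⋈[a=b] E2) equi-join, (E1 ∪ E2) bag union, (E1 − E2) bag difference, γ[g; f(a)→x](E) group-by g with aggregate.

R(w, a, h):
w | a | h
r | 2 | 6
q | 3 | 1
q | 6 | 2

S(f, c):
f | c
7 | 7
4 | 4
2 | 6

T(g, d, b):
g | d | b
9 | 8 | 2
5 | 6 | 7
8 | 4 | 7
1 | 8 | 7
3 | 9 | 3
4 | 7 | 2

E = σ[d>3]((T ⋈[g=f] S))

σ filters on d, owned by the left side.
E' = (σ[d>3](T) ⋈[g=f] S)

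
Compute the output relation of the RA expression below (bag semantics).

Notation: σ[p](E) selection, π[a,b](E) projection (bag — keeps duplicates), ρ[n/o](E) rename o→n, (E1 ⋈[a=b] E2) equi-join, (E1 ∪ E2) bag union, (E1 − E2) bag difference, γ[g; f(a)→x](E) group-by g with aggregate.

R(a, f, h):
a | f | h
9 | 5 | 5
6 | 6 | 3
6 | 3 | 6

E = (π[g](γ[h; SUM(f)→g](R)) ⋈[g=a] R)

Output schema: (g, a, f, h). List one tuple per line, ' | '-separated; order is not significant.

Row counts bottom-up:
  R → 3
  γ[h; SUM(f)→g](R) → 3
  π[g](γ[h; SUM(f)→g](R)) → 3
  R → 3
  (π[g](γ[h; SUM(f)→g](R)) ⋈[g=a] R) → 2

== RESULT ==
g | a | f | h
6 | 6 | 3 | 6
6 | 6 | 6 | 3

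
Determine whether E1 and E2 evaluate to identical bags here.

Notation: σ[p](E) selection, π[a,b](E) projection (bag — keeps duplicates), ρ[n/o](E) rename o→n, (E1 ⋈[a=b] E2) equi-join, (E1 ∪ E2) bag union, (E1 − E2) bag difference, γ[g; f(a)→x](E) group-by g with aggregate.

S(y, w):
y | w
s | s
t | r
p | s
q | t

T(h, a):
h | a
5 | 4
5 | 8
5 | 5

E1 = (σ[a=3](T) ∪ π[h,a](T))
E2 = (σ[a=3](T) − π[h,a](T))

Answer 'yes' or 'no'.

E1 subexpression sizes:
  T → 3
  σ[a=3](T) → 0
  T → 3
  π[h,a](T) → 3
  (σ[a=3](T) ∪ π[h,a](T)) → 3
E2 subexpression sizes:
  T → 3
  σ[a=3](T) → 0
  T → 3
  π[h,a](T) → 3
  (σ[a=3](T) − π[h,a](T)) → 0

E1 result:
h | a
5 | 4
5 | 5
5 | 8
E2 result:
h | a
(0 rows)
Witness: (5, 4) appears 1× in E1 but 0× in E2.

no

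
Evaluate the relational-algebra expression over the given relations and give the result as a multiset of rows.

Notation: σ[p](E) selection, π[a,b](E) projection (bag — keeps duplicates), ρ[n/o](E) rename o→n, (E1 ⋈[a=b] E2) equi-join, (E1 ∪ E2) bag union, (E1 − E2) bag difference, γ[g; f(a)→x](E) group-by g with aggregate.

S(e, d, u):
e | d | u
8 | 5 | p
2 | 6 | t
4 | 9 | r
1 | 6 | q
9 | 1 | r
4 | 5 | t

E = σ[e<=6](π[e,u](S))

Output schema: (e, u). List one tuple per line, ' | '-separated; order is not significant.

Per-node cardinality:
  S → 6
  π[e,u](S) → 6
  σ[e<=6](π[e,u](S)) → 4

== RESULT ==
e | u
1 | q
2 | t
4 | r
4 | t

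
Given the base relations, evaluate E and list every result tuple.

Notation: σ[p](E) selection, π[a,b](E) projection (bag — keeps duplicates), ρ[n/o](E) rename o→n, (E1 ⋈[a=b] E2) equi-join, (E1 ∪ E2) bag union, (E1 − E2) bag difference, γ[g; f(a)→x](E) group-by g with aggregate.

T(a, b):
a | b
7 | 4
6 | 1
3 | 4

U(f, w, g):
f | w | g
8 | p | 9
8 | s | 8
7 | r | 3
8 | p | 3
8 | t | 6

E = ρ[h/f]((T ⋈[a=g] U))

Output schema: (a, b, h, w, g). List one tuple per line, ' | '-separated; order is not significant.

Stepwise |·|:
  T → 3
  U → 5
  (T ⋈[a=g] U) → 3
  ρ[h/f]((T ⋈[a=g] U)) → 3

== RESULT ==
a | b | h | w | g
3 | 4 | 7 | r | 3
3 | 4 | 8 | p | 3
6 | 1 | 8 | t | 6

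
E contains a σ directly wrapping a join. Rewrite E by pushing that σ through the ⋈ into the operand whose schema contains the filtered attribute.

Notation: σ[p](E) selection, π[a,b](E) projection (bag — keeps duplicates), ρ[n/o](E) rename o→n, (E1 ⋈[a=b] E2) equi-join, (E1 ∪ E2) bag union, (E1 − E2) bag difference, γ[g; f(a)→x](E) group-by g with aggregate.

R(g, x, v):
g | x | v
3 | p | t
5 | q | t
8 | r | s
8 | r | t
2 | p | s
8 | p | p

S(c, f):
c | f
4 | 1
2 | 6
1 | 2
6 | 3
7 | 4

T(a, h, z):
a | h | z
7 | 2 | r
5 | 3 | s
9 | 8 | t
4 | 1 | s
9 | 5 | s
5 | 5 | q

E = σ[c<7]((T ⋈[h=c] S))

σ filters on c, owned by the right side.
E' = (T ⋈[h=c] σ[c<7](S))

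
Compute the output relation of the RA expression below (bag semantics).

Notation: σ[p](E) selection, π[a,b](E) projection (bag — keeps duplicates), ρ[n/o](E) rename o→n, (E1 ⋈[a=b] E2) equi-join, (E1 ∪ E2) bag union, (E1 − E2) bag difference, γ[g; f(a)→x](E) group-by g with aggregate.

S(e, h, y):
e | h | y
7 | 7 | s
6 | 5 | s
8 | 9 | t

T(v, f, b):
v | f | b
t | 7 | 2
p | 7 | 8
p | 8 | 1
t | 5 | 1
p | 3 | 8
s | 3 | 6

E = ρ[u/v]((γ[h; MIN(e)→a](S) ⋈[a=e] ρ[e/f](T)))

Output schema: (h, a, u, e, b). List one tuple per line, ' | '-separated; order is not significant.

Subexpression sizes:
  S → 3
  γ[h; MIN(e)→a](S) → 3
  T → 6
  ρ[e/f](T) → 6
  (γ[h; MIN(e)→a](S) ⋈[a=e] ρ[e/f](T)) → 3
  ρ[u/v]((γ[h; MIN(e)→a](S) ⋈[a=e] ρ[e/f](T))) → 3

== RESULT ==
h | a | u | e | b
7 | 7 | p | 7 | 8
7 | 7 | t | 7 | 2
9 | 8 | p | 8 | 1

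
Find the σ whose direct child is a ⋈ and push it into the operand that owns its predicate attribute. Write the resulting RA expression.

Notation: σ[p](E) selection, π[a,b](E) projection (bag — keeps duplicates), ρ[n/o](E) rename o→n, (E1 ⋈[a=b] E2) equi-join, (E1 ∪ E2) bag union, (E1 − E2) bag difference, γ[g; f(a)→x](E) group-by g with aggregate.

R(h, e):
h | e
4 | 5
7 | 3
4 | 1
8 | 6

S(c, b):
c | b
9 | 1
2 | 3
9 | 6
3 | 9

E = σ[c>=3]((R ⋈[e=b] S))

σ filters on c, owned by the right side.
E' = (R ⋈[e=b] σ[c>=3](S))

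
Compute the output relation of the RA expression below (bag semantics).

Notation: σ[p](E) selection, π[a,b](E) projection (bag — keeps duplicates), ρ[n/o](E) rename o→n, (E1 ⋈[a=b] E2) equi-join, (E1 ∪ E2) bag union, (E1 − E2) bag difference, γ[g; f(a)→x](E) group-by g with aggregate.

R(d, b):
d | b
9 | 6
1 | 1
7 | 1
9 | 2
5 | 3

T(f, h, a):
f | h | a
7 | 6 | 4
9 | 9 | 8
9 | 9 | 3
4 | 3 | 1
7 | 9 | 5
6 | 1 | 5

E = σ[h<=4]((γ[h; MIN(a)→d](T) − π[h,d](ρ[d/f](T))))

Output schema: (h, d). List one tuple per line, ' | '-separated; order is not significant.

Row counts bottom-up:
  T → 6
  γ[h; MIN(a)→d](T) → 4
  T → 6
  ρ[d/f](T) → 6
  π[h,d](ρ[d/f](T)) → 6
  (γ[h; MIN(a)→d](T) − π[h,d](ρ[d/f](T))) → 4
  σ[h<=4]((γ[h; MIN(a)→d](T) − π[h,d](ρ[d/f](T)))) → 2

== RESULT ==
h | d
1 | 5
3 | 1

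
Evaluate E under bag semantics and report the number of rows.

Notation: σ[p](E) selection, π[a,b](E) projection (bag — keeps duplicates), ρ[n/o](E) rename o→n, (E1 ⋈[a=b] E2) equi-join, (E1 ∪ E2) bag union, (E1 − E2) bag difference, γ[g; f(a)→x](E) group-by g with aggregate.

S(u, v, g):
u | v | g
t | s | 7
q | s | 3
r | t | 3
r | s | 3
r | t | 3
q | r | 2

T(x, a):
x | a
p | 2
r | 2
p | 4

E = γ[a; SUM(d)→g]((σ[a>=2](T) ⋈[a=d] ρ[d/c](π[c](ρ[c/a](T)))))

Row counts bottom-up:
  T → 3
  σ[a>=2](T) → 3
  T → 3
  ρ[c/a](T) → 3
  π[c](ρ[c/a](T)) → 3
  ρ[d/c](π[c](ρ[c/a](T))) → 3
  (σ[a>=2](T) ⋈[a=d] ρ[d/c](π[c](ρ[c/a](T)))) → 5
  γ[a; SUM(d)→g]((σ[a>=2](T) ⋈[a=d] ρ[d/c](π[c](ρ[c/a](T))))) → 2

|E| = 2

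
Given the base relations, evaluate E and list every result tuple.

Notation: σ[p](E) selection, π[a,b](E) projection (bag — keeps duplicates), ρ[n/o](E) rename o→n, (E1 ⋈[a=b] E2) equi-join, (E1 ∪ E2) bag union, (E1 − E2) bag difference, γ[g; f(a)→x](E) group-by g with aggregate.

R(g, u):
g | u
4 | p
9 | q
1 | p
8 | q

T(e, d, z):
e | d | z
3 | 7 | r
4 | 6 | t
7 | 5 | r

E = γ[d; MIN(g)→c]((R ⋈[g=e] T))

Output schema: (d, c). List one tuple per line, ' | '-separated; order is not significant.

Stepwise |·|:
  R → 4
  T → 3
  (R ⋈[g=e] T) → 1
  γ[d; MIN(g)→c]((R ⋈[g=e] T)) → 1

== RESULT ==
d | c
6 | 4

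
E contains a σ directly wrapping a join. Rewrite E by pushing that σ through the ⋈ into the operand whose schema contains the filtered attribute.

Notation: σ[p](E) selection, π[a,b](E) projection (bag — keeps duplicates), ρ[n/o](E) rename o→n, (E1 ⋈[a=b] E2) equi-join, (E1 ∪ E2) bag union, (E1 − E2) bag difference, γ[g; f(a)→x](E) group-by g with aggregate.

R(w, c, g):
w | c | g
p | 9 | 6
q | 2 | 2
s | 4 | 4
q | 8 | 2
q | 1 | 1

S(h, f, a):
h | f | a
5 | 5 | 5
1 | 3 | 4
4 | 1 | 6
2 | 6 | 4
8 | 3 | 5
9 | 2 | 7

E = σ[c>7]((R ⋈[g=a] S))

σ filters on c, owned by the left side.
E' = (σ[c>7](R) ⋈[g=a] S)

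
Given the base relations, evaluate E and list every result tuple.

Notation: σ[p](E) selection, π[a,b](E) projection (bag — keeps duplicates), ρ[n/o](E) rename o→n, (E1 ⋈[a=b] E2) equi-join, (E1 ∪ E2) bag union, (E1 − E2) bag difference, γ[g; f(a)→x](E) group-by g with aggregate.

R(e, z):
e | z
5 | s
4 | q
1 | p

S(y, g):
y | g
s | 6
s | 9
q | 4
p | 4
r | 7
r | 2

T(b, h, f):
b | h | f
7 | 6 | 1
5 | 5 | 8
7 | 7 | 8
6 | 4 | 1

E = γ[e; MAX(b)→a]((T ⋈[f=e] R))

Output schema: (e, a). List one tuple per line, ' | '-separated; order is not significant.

Per-node cardinality:
  T → 4
  R → 3
  (T ⋈[f=e] R) → 2
  γ[e; MAX(b)→a]((T ⋈[f=e] R)) → 1

== RESULT ==
e | a
1 | 7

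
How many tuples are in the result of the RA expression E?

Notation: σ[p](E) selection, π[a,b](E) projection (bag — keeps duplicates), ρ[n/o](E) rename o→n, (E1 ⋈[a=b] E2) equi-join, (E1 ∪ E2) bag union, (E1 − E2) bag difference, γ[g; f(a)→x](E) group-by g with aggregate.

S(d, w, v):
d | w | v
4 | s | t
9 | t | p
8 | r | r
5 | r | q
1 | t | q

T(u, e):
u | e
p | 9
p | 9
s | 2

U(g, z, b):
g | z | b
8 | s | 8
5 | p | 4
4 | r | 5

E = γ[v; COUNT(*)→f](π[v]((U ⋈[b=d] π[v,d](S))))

Subexpression sizes:
  U → 3
  S → 5
  π[v,d](S) → 5
  (U ⋈[b=d] π[v,d](S)) → 3
  π[v]((U ⋈[b=d] π[v,d](S))) → 3
  γ[v; COUNT(*)→f](π[v]((U ⋈[b=d] π[v,d](S)))) → 3

|E| = 3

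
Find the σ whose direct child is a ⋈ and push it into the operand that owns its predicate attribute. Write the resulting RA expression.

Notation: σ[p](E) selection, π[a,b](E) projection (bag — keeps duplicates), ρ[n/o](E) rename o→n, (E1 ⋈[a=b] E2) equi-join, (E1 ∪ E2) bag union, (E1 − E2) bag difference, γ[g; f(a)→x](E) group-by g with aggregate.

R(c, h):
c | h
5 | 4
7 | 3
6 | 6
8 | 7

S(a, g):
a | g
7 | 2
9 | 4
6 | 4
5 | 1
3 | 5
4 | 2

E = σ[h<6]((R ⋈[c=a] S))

σ filters on h, owned by the left side.
E' = (σ[h<6](R) ⋈[c=a] S)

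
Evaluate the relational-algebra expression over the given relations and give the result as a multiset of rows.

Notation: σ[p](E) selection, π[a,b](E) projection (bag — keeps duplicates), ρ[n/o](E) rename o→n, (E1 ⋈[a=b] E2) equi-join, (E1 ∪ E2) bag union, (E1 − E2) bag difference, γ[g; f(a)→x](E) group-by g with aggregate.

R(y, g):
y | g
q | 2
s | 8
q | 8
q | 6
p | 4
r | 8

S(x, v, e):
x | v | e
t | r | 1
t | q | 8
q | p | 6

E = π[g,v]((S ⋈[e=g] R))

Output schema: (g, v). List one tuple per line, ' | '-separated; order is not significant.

Per-node cardinality:
  S → 3
  R → 6
  (S ⋈[e=g] R) → 4
  π[g,v]((S ⋈[e=g] R)) → 4

== RESULT ==
g | v
6 | p
8 | q
8 | q
8 | q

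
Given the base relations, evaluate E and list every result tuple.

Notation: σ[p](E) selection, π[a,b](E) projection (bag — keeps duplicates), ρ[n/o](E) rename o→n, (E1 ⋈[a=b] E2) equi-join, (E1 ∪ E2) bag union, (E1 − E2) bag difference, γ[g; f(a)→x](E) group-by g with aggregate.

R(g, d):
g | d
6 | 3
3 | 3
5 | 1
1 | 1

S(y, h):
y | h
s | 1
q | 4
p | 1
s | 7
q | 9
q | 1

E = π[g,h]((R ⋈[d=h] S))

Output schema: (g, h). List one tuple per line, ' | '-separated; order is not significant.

Stepwise |·|:
  R → 4
  S → 6
  (R ⋈[d=h] S) → 6
  π[g,h]((R ⋈[d=h] S)) → 6

== RESULT ==
g | h
1 | 1
1 | 1
1 | 1
5 | 1
5 | 1
5 | 1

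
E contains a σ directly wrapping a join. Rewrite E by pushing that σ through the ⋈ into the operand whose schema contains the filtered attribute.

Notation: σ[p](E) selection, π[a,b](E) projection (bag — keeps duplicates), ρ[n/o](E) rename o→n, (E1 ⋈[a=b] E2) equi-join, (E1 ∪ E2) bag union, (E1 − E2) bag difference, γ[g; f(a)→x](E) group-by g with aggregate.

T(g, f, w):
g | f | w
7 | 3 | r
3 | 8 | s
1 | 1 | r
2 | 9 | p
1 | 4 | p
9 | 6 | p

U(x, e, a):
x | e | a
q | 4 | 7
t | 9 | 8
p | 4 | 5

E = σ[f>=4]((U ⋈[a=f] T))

σ filters on f, owned by the right side.
E' = (U ⋈[a=f] σ[f>=4](T))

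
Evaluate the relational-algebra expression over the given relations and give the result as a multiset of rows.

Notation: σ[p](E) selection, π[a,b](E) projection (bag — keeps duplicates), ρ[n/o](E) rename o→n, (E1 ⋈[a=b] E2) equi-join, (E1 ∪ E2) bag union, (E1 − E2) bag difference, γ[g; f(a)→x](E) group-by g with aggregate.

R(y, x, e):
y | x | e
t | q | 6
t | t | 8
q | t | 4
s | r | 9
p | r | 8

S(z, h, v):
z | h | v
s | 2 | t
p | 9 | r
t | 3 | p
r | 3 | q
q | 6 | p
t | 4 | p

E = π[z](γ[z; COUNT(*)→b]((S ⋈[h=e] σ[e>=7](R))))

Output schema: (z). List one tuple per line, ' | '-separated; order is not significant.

Row counts bottom-up:
  S → 6
  R → 5
  σ[e>=7](R) → 3
  (S ⋈[h=e] σ[e>=7](R)) → 1
  γ[z; COUNT(*)→b]((S ⋈[h=e] σ[e>=7](R))) → 1
  π[z](γ[z; COUNT(*)→b]((S ⋈[h=e] σ[e>=7](R)))) → 1

== RESULT ==
z
p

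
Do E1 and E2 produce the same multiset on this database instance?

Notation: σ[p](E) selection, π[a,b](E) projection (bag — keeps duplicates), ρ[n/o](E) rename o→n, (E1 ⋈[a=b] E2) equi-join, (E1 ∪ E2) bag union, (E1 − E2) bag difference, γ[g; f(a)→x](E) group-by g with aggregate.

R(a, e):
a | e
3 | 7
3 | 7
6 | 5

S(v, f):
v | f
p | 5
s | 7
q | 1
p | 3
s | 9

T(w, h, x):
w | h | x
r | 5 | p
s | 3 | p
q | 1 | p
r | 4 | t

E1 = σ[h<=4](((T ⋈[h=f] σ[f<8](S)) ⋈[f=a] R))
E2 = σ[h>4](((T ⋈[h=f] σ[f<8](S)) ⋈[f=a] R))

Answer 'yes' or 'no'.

E1 per-node cardinality:
  T → 4
  S → 5
  σ[f<8](S) → 4
  (T ⋈[h=f] σ[f<8](S)) → 3
  R → 3
  ((T ⋈[h=f] σ[f<8](S)) ⋈[f=a] R) → 2
  σ[h<=4](((T ⋈[h=f] σ[f<8](S)) ⋈[f=a] R)) → 2
E2 per-node cardinality:
  T → 4
  S → 5
  σ[f<8](S) → 4
  (T ⋈[h=f] σ[f<8](S)) → 3
  R → 3
  ((T ⋈[h=f] σ[f<8](S)) ⋈[f=a] R) → 2
  σ[h>4](((T ⋈[h=f] σ[f<8](S)) ⋈[f=a] R)) → 0

E1 result:
w | h | x | v | f | a | e
s | 3 | p | p | 3 | 3 | 7
s | 3 | p | p | 3 | 3 | 7
E2 result:
w | h | x | v | f | a | e
(0 rows)
Witness: ('s', 3, 'p', 'p', 3, 3, 7) appears 2× in E1 but 0× in E2.

no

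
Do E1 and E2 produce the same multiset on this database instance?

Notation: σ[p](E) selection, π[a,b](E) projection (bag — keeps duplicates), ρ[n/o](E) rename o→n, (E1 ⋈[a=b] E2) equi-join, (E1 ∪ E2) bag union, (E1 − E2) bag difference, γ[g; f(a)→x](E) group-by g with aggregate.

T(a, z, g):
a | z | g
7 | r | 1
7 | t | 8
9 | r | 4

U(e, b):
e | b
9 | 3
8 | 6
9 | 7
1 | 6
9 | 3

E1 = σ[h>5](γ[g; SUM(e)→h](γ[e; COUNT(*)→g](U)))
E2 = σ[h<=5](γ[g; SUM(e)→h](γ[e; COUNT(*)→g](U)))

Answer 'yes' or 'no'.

E1 per-node cardinality:
  U → 5
  γ[e; COUNT(*)→g](U) → 3
  γ[g; SUM(e)→h](γ[e; COUNT(*)→g](U)) → 2
  σ[h>5](γ[g; SUM(e)→h](γ[e; COUNT(*)→g](U))) → 2
E2 per-node cardinality:
  U → 5
  γ[e; COUNT(*)→g](U) → 3
  γ[g; SUM(e)→h](γ[e; COUNT(*)→g](U)) → 2
  σ[h<=5](γ[g; SUM(e)→h](γ[e; COUNT(*)→g](U))) → 0

E1 result:
g | h
1 | 9
3 | 9
E2 result:
g | h
(0 rows)
Witness: (3, 9) appears 1× in E1 but 0× in E2.

no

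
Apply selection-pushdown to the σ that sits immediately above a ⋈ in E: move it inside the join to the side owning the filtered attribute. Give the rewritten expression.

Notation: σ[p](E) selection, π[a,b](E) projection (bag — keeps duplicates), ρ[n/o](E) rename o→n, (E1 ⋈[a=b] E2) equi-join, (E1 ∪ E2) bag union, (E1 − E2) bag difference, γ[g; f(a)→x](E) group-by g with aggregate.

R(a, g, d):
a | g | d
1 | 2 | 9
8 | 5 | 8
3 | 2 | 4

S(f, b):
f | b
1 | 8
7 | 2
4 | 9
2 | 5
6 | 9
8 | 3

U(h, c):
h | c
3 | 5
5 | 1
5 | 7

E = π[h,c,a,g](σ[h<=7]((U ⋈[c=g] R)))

σ filters on h, owned by the left side.
E' = π[h,c,a,g]((σ[h<=7](U) ⋈[c=g] R))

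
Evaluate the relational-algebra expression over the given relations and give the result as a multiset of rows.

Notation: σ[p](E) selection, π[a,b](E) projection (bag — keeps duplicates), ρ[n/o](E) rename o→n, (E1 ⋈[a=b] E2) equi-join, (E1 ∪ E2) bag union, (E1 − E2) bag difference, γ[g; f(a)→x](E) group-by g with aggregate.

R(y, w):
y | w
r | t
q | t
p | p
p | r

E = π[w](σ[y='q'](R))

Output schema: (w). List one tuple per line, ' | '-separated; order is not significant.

Row counts bottom-up:
  R → 4
  σ[y='q'](R) → 1
  π[w](σ[y='q'](R)) → 1

== RESULT ==
w
t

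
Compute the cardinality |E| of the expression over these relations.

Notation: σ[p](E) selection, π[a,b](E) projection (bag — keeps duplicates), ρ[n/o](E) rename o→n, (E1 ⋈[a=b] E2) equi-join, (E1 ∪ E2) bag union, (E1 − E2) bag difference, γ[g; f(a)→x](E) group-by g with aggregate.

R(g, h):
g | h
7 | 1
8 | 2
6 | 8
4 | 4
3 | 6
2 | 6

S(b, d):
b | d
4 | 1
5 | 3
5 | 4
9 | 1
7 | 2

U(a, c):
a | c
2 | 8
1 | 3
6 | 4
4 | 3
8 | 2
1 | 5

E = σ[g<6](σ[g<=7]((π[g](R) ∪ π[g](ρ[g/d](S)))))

Row counts bottom-up:
  R → 6
  π[g](R) → 6
  S → 5
  ρ[g/d](S) → 5
  π[g](ρ[g/d](S)) → 5
  (π[g](R) ∪ π[g](ρ[g/d](S))) → 11
  σ[g<=7]((π[g](R) ∪ π[g](ρ[g/d](S)))) → 10
  σ[g<6](σ[g<=7]((π[g](R) ∪ π[g](ρ[g/d](S))))) → 8

|E| = 8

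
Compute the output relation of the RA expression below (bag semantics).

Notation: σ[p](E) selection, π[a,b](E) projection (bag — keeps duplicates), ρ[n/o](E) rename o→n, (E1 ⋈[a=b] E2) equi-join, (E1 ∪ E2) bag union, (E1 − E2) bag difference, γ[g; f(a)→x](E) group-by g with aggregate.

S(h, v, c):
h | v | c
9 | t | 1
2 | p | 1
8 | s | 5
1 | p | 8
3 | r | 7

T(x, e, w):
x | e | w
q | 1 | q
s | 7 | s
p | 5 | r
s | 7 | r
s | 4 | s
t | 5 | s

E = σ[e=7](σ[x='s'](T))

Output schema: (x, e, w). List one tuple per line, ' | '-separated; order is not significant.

Subexpression sizes:
  T → 6
  σ[x='s'](T) → 3
  σ[e=7](σ[x='s'](T)) → 2

== RESULT ==
x | e | w
s | 7 | r
s | 7 | s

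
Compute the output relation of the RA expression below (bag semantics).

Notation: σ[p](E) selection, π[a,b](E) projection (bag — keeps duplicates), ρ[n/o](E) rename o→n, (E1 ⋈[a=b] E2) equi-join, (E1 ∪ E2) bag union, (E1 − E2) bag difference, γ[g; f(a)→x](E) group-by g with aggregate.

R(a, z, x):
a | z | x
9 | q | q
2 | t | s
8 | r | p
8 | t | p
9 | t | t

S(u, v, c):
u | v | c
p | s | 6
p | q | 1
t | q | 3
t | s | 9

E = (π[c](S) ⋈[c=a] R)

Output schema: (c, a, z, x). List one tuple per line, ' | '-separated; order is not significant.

Per-node cardinality:
  S → 4
  π[c](S) → 4
  R → 5
  (π[c](S) ⋈[c=a] R) → 2

== RESULT ==
c | a | z | x
9 | 9 | q | q
9 | 9 | t | t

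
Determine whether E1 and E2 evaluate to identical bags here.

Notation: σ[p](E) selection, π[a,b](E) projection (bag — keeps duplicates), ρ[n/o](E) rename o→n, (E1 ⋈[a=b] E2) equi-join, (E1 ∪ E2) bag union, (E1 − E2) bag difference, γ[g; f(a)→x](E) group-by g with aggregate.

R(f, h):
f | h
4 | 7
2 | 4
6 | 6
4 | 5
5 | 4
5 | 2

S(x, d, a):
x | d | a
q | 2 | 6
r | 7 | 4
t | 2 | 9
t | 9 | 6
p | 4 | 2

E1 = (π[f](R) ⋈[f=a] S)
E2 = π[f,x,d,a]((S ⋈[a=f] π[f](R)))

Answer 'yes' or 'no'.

E1 subexpression sizes:
  R → 6
  π[f](R) → 6
  S → 5
  (π[f](R) ⋈[f=a] S) → 5
E2 subexpression sizes:
  S → 5
  R → 6
  π[f](R) → 6
  (S ⋈[a=f] π[f](R)) → 5
  π[f,x,d,a]((S ⋈[a=f] π[f](R))) → 5

E1 and E2 produce the same multiset:
f | x | d | a
2 | p | 4 | 2
4 | r | 7 | 4
4 | r | 7 | 4
6 | q | 2 | 6
6 | t | 9 | 6

yes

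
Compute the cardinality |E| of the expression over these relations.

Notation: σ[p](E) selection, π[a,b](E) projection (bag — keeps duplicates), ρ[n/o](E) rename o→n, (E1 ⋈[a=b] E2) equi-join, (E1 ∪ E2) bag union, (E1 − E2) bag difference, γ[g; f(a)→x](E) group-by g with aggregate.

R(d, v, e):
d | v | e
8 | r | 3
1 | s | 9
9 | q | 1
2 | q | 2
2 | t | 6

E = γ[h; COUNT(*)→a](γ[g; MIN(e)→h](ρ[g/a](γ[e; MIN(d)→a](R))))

Per-node cardinality:
  R → 5
  γ[e; MIN(d)→a](R) → 5
  ρ[g/a](γ[e; MIN(d)→a](R)) → 5
  γ[g; MIN(e)→h](ρ[g/a](γ[e; MIN(d)→a](R))) → 4
  γ[h; COUNT(*)→a](γ[g; MIN(e)→h](ρ[g/a](γ[e; MIN(d)→a](R)))) → 4

|E| = 4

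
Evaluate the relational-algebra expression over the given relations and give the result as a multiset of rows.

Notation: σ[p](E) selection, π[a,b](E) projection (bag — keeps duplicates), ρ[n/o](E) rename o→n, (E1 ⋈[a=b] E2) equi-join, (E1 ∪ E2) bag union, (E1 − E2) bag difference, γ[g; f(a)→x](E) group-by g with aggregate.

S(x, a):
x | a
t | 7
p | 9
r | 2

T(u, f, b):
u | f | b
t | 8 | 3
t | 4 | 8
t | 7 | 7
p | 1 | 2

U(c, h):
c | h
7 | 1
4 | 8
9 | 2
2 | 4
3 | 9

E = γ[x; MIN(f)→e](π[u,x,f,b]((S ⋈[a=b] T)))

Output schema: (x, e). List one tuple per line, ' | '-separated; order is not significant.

Per-node cardinality:
  S → 3
  T → 4
  (S ⋈[a=b] T) → 2
  π[u,x,f,b]((S ⋈[a=b] T)) → 2
  γ[x; MIN(f)→e](π[u,x,f,b]((S ⋈[a=b] T))) → 2

== RESULT ==
x | e
r | 1
t | 7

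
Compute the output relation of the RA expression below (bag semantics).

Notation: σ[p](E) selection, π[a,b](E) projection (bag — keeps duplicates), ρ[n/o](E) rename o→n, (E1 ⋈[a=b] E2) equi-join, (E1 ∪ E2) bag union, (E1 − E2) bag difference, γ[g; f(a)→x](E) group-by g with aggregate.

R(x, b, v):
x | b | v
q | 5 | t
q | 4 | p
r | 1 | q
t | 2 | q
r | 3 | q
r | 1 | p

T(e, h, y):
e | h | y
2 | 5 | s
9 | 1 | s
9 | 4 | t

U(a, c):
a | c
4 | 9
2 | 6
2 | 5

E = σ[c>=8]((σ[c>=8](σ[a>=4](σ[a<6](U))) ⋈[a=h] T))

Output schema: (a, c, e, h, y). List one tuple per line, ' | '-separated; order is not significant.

Per-node cardinality:
  U → 3
  σ[a<6](U) → 3
  σ[a>=4](σ[a<6](U)) → 1
  σ[c>=8](σ[a>=4](σ[a<6](U))) → 1
  T → 3
  (σ[c>=8](σ[a>=4](σ[a<6](U))) ⋈[a=h] T) → 1
  σ[c>=8]((σ[c>=8](σ[a>=4](σ[a<6](U))) ⋈[a=h] T)) → 1

== RESULT ==
a | c | e | h | y
4 | 9 | 9 | 4 | t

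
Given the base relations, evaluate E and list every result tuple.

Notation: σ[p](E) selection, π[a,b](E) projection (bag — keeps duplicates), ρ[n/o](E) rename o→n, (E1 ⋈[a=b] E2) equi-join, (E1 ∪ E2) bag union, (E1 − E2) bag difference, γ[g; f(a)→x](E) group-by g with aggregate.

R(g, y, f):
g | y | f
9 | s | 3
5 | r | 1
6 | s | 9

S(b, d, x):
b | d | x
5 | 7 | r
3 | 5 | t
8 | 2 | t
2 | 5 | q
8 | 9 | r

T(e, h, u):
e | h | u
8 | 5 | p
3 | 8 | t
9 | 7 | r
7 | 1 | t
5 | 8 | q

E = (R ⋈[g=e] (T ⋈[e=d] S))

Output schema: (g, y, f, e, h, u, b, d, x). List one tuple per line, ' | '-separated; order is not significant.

Subexpression sizes:
  R → 3
  T → 5
  S → 5
  (T ⋈[e=d] S) → 4
  (R ⋈[g=e] (T ⋈[e=d] S)) → 3

== RESULT ==
g | y | f | e | h | u | b | d | x
5 | r | 1 | 5 | 8 | q | 2 | 5 | q
5 | r | 1 | 5 | 8 | q | 3 | 5 | t
9 | s | 3 | 9 | 7 | r | 8 | 9 | r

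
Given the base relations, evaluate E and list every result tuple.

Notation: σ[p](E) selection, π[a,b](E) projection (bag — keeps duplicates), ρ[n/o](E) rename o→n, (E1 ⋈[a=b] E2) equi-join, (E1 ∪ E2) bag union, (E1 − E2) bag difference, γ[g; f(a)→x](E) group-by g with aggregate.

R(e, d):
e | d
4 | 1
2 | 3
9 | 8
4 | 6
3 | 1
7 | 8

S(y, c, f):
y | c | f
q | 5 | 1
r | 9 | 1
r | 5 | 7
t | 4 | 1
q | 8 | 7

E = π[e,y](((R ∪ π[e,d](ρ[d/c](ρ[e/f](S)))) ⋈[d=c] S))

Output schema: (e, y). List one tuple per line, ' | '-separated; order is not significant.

Stepwise |·|:
  R → 6
  S → 5
  ρ[e/f](S) → 5
  ρ[d/c](ρ[e/f](S)) → 5
  π[e,d](ρ[d/c](ρ[e/f](S))) → 5
  (R ∪ π[e,d](ρ[d/c](ρ[e/f](S)))) → 11
  S → 5
  ((R ∪ π[e,d](ρ[d/c](ρ[e/f](S)))) ⋈[d=c] S) → 9
  π[e,y](((R ∪ π[e,d](ρ[d/c](ρ[e/f](S)))) ⋈[d=c] S)) → 9

== RESULT ==
e | y
1 | q
1 | r
1 | r
1 | t
7 | q
7 | q
7 | q
7 | r
9 | q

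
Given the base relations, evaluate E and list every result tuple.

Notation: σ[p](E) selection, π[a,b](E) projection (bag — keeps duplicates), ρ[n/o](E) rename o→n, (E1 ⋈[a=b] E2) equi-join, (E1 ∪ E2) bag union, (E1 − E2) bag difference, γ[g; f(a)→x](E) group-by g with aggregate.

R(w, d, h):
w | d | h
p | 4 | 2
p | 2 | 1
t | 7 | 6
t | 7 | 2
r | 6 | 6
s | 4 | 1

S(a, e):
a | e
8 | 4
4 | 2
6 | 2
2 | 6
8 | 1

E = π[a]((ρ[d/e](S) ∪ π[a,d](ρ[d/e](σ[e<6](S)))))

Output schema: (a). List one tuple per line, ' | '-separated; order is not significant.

Per-node cardinality:
  S → 5
  ρ[d/e](S) → 5
  S → 5
  σ[e<6](S) → 4
  ρ[d/e](σ[e<6](S)) → 4
  π[a,d](ρ[d/e](σ[e<6](S))) → 4
  (ρ[d/e](S) ∪ π[a,d](ρ[d/e](σ[e<6](S)))) → 9
  π[a]((ρ[d/e](S) ∪ π[a,d](ρ[d/e](σ[e<6](S))))) → 9

== RESULT ==
a
2
4
4
6
6
8
8
8
8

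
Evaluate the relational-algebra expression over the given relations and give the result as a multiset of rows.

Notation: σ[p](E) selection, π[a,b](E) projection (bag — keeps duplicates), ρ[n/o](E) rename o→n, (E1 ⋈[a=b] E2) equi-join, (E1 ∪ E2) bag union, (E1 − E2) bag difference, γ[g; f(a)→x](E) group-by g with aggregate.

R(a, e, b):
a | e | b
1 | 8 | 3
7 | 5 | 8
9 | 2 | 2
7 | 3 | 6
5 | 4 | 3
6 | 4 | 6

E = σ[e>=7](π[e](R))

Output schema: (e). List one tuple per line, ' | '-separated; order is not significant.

Per-node cardinality:
  R → 6
  π[e](R) → 6
  σ[e>=7](π[e](R)) → 1

== RESULT ==
e
8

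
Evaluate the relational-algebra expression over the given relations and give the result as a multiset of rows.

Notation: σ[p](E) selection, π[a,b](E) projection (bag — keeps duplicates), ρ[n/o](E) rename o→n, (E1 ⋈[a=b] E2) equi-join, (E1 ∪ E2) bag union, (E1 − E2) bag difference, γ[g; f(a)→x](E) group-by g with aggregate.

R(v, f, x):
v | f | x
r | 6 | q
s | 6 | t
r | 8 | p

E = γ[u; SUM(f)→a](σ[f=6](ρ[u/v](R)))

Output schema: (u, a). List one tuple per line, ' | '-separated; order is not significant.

Row counts bottom-up:
  R → 3
  ρ[u/v](R) → 3
  σ[f=6](ρ[u/v](R)) → 2
  γ[u; SUM(f)→a](σ[f=6](ρ[u/v](R))) → 2

== RESULT ==
u | a
r | 6
s | 6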